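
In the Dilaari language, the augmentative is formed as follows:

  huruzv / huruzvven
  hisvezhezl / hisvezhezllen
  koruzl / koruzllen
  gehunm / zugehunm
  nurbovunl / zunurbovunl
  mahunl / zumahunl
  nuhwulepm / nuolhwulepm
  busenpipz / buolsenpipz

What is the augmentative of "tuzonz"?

hisvezhezl and nurbovunl both end in -l yet inflect differently (hisvezhezllen, zunurbovunl), so the final letter is not what conditions the rule; the second-to-last letter is.
"tuzonz" has second-to-last letter 'n'. The stems whose second-to-last letter is 'n' (gehunm → zugehunm, nurbovunl → zunurbovunl, mahunl → zumahunl) add the prefix zu-.
So tuzonz → zutuzonz.

zutuzonz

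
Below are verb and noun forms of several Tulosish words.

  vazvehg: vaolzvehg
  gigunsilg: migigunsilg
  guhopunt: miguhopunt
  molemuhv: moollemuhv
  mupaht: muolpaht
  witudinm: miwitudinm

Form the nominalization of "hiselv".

"hiselv" has second-to-last letter 'l'. The one such stem in the data (gigunsilg → migigunsilg) adds the prefix mi-, so the same rule applies.
So hiselv → mihiselv.

mihiselv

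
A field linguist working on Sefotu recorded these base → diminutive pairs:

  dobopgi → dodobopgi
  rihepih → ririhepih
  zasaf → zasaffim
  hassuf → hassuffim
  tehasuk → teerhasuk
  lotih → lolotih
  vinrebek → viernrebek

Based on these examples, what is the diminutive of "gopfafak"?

hassuf and tehasuk both have last vowel 'u' yet inflect differently (hassuffim, teerhasuk), so the last vowel is not what conditions the rule; the final letter is.
"gopfafak" ends in -k. The stems ending in -k (tehasuk → teerhasuk, vinrebek → viernrebek) insert -er- after the first vowel.
So gopfafak → goerpfafak.

goerpfafak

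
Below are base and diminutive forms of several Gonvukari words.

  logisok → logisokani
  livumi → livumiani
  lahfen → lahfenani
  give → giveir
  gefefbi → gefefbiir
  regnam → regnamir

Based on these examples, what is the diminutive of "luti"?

livumi and gefefbi both end in -i yet inflect differently (livumiani, gefefbiir), so the final letter is not what conditions the rule; the first letter is.
"luti" begins with l-. The stems beginning with l- (lahfen → lahfenani, livumi → livumiani, logisok → logisokani) add -ani.
So luti → lutiani.

lutiani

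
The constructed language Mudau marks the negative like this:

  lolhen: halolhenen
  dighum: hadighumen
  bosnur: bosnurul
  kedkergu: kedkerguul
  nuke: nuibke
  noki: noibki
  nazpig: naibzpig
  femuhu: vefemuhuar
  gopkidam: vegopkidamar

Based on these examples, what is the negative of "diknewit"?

"diknewit" begins with d-. The one such stem in the data (dighum → hadighumen) adds ha- … -en around the stem, so the same rule applies.
The other patterns: stems beginning with b- or k- add -ul; stems beginning with n- insert -ib- after the first vowel; stems beginning with f- or g- add ve- … -ar around the stem.
So diknewit → hadiknewiten.

hadiknewiten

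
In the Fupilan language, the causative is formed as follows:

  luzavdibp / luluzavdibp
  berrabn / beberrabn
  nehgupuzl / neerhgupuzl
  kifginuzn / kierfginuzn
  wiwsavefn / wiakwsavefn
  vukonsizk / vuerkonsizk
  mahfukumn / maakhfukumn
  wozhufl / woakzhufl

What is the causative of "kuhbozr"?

kuerhbozr

kifginuzn and berrabn both end in -n yet inflect differently (kierfginuzn, beberrabn), so the final letter is not what conditions the rule; the second-to-last letter is.
"kuhbozr" has second-to-last letter 'z'. The stems whose second-to-last letter is 'z' (kifginuzn → kierfginuzn, nehgupuzl → neerhgupuzl, vukonsizk → vuerkonsizk) insert -er- after the first vowel.
So kuhbozr → kuerhbozr.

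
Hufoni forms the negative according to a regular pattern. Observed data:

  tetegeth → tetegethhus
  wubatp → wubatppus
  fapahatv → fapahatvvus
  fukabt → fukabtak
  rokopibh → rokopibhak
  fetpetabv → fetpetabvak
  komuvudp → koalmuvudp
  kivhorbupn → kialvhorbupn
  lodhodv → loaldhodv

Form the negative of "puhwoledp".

tetegeth and rokopibh both end in -h yet inflect differently (tetegethhus, rokopibhak), so the final letter is not what conditions the rule; the second-to-last letter is.
"puhwoledp" has second-to-last letter 'd'. The stems whose second-to-last letter is 'd' (komuvudp → koalmuvudp, lodhodv → loaldhodv) insert -al- after the first vowel.
The other patterns: stems whose second-to-last letter is 't' double the final consonant and add -us; stems whose second-to-last letter is 'b' add -ak.
So puhwoledp → pualhwoledp.

pualhwoledp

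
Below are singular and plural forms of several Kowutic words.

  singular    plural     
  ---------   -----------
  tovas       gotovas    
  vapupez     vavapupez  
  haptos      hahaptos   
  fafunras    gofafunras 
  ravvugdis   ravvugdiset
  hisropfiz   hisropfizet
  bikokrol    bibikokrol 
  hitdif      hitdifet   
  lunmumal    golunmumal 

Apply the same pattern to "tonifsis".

tonifsiset

ravvugdis and fafunras both end in -s yet inflect differently (ravvugdiset, gofafunras), so the final letter is not what conditions the rule; the last vowel is.
"tonifsis" has last vowel 'i'. The stems whose last vowel is 'i' (hisropfiz → hisropfizet, hitdif → hitdifet, ravvugdis → ravvugdiset) add -et.
The other patterns: stems whose last vowel is 'a' add the prefix go-; stems whose last vowel is 'e' or 'o' repeat the first consonant+vowel as a prefix.
So tonifsis → tonifsiset.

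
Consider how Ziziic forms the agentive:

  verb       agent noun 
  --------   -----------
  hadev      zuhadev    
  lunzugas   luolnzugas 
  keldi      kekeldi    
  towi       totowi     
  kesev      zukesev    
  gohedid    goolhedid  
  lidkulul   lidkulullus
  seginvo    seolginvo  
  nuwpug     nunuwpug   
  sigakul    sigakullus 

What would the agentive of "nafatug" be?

lidkulul and nuwpug both have last vowel 'u' yet inflect differently (lidkulullus, nunuwpug), so the last vowel is not what conditions the rule; the final letter is.
"nafatug" ends in -g. The one such stem in the data (nuwpug → nunuwpug) repeats the first consonant+vowel as a prefix (as do towi, keldi), so the same rule applies.
So nafatug → nanafatug.

nanafatug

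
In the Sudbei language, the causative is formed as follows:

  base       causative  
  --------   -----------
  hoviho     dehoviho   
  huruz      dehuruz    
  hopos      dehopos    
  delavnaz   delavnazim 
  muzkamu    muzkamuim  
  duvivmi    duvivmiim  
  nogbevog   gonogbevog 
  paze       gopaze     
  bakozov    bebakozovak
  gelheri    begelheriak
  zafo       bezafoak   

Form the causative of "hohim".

"hohim" begins with h-. The stems beginning with h- (hoviho → dehoviho, huruz → dehuruz, hopos → dehopos) add the prefix de-.
The other patterns: stems beginning with d- or m- add -im; stems beginning with n- or p- add the prefix go-; stems beginning with b-, g- or z- add be- … -ak around the stem.
So hohim → dehohim.

dehohim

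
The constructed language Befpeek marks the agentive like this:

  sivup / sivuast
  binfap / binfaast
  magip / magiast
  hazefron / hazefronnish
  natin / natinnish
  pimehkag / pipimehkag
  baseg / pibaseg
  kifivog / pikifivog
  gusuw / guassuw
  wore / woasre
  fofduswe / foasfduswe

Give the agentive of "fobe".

magip and natin both have last vowel 'i' yet inflect differently (magiast, natinnish), so the last vowel is not what conditions the rule; the final letter is.
"fobe" ends in -e. The stems ending in -e (wore → woasre, fofduswe → foasfduswe) insert -as- after the first vowel.
The other patterns: stems ending in -p drop the final letter and add -ast; stems ending in -n double the final consonant and add -ish; stems ending in -g add the prefix pi-.
So fobe → foasbe.

foasbe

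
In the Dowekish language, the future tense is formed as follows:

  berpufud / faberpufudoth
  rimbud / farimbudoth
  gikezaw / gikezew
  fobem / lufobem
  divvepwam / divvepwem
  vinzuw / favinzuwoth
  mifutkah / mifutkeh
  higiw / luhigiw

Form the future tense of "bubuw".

fabubuwoth

vinzuw and gikezaw both end in -w yet inflect differently (favinzuwoth, gikezew), so the final letter is not what conditions the rule; the last vowel is.
"bubuw" has last vowel 'u'. The stems whose last vowel is 'u' (vinzuw → favinzuwoth, rimbud → farimbudoth, berpufud → faberpufudoth) add fa- … -oth around the stem.
The other patterns: stems whose last vowel is 'a' change the last vowel to 'e'; stems whose last vowel is 'e' or 'i' add the prefix lu-.
So bubuw → fabubuwoth.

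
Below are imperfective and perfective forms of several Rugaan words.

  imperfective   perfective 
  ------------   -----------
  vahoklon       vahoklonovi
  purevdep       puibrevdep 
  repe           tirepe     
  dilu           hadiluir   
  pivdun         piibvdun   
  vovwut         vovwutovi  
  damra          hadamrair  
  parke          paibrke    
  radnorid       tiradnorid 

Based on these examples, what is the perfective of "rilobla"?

parke and repe both end in -e yet inflect differently (paibrke, tirepe), so the final letter is not what conditions the rule; the first letter is.
"rilobla" begins with r-. The stems beginning with r- (repe → tirepe, radnorid → tiradnorid) add the prefix ti-.
So rilobla → tirilobla.

tirilobla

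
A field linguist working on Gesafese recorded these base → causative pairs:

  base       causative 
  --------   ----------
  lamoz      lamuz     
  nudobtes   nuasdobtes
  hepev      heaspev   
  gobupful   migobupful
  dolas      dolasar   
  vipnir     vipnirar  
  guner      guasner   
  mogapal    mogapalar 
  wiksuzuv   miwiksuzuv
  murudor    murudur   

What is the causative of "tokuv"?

vipnir and murudor both end in -r yet inflect differently (vipnirar, murudur), so the final letter is not what conditions the rule; the last vowel is.
"tokuv" has last vowel 'u'. The stems whose last vowel is 'u' (wiksuzuv → miwiksuzuv, gobupful → migobupful) add the prefix mi-.
The other patterns: stems whose last vowel is 'a' or 'i' add -ar; stems whose last vowel is 'o' change the last vowel to 'u'; stems whose last vowel is 'e' insert -as- after the first vowel.
So tokuv → mitokuv.

mitokuv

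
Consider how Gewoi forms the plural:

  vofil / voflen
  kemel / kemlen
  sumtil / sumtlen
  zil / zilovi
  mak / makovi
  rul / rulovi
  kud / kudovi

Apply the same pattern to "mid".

midovi

vofil and zil both end in -l yet inflect differently (voflen, zilovi), so the final letter is not what conditions the rule; the number of vowels is.
"mid" has 1 vowel. The stems with 1 vowel (zil → zilovi, mak → makovi, rul → rulovi) add -ovi.
So mid → midovi.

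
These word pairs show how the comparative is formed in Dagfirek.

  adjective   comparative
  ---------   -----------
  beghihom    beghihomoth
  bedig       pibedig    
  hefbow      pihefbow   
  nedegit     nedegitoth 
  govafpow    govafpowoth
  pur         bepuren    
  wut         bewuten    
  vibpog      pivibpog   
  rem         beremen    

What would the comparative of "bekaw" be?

pibekaw

"bekaw" has 2 vowels. The stems with 2 vowels (hefbow → pihefbow, bedig → pibedig, vibpog → pivibpog) add the prefix pi-.
So bekaw → pibekaw.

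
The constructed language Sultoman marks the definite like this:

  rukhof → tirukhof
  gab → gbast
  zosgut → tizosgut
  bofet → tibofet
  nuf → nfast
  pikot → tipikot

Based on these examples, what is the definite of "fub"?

fbast

nuf and rukhof both end in -f yet inflect differently (nfast, tirukhof), so the final letter is not what conditions the rule; the number of vowels is.
"fub" has 1 vowel. The stems with 1 vowel (gab → gbast, nuf → nfast) delete the last vowel and add -ast.
The other pattern: stems with 2 vowels add the prefix ti-.
So fub → fbast.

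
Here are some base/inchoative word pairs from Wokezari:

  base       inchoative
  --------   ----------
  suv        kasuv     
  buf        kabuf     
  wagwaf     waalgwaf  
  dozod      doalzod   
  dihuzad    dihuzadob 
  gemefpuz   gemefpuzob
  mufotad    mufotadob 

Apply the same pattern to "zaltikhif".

buf and wagwaf both end in -f yet inflect differently (kabuf, waalgwaf), so the final letter is not what conditions the rule; the number of vowels is.
"zaltikhif" has 3 vowels. The stems with 3 vowels (dihuzad → dihuzadob, gemefpuz → gemefpuzob, mufotad → mufotadob) add -ob.
The other patterns: stems with 1 vowel add the prefix ka-; stems with 2 vowels insert -al- after the first vowel.
So zaltikhif → zaltikhifob.

zaltikhifob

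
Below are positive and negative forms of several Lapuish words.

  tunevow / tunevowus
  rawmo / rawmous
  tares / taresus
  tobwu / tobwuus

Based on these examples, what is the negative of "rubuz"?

rubuzus

Every pair shown (tunevow → tunevowus, rawmo → rawmous, tares → taresus, …) follows the same rule: add -us.
So rubuz → rubuzus.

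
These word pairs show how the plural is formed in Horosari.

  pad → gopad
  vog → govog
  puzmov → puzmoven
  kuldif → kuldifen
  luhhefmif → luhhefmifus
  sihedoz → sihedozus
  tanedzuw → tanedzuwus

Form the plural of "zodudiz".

zodudizus

kuldif and luhhefmif both end in -f yet inflect differently (kuldifen, luhhefmifus), so the final letter is not what conditions the rule; the number of vowels is.
"zodudiz" has 3 vowels. The stems with 3 vowels (luhhefmif → luhhefmifus, sihedoz → sihedozus, tanedzuw → tanedzuwus) add -us.
So zodudiz → zodudizus.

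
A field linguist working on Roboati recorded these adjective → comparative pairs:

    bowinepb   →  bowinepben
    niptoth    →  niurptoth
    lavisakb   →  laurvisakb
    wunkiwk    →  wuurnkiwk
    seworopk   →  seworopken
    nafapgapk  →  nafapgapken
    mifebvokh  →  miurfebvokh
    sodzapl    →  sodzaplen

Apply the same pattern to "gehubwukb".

"gehubwukb" has second-to-last letter 'k'. The stems whose second-to-last letter is 'k' (mifebvokh → miurfebvokh, lavisakb → laurvisakb) insert -ur- after the first vowel.
So gehubwukb → geurhubwukb.

geurhubwukb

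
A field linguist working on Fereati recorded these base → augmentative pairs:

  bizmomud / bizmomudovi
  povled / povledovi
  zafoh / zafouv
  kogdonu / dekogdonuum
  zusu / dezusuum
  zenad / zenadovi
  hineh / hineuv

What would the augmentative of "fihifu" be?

hineh and povled both have last vowel 'e' yet inflect differently (hineuv, povledovi), so the last vowel is not what conditions the rule; the final letter is.
"fihifu" ends in -u. The stems ending in -u (zusu → dezusuum, kogdonu → dekogdonuum) add de- … -um around the stem.
The other patterns: stems ending in -h drop the final letter and add -uv; stems ending in -d add -ovi.
So fihifu → defihifuum.

defihifuum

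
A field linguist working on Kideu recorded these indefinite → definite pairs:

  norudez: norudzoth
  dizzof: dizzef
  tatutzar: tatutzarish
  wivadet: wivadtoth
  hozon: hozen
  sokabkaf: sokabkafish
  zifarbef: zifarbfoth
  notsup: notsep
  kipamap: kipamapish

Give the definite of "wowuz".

wowez

zifarbef and sokabkaf both end in -f yet inflect differently (zifarbfoth, sokabkafish), so the final letter is not what conditions the rule; the last vowel is.
"wowuz" has last vowel 'u'. The one such stem in the data (notsup → notsep) changes the last vowel to 'e' (as do dizzof, hozon), so the same rule applies.
So wowuz → wowez.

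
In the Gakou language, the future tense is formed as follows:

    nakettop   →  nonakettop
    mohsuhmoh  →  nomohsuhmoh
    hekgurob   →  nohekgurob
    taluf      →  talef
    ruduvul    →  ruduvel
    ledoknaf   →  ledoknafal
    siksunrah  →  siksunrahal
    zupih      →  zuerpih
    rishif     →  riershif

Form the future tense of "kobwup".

kobwep

"kobwup" has last vowel 'u'. The stems whose last vowel is 'u' (taluf → talef, ruduvul → ruduvel) change the last vowel to 'e'.
The other patterns: stems whose last vowel is 'o' add the prefix no-; stems whose last vowel is 'a' add -al; stems whose last vowel is 'i' insert -er- after the first vowel.
So kobwup → kobwep.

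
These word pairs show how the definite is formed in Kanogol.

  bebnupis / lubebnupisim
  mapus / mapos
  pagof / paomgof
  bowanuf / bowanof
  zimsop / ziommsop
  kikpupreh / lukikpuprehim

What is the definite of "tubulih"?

lutubulihim

"tubulih" has last vowel 'i'. The one such stem in the data (bebnupis → lubebnupisim) adds lu- … -im around the stem, so the same rule applies.
The other patterns: stems whose last vowel is 'o' insert -om- after the first vowel; stems whose last vowel is 'u' change the last vowel to 'o'.
So tubulih → lutubulihim.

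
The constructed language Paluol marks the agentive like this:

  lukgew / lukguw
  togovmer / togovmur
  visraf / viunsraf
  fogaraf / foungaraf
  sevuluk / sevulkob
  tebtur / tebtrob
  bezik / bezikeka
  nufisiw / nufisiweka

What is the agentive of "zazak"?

togovmer and tebtur both end in -r yet inflect differently (togovmur, tebtrob), so the final letter is not what conditions the rule; the last vowel is.
"zazak" has last vowel 'a'. The stems whose last vowel is 'a' (visraf → viunsraf, fogaraf → foungaraf) insert -un- after the first vowel.
So zazak → zaunzak.

zaunzak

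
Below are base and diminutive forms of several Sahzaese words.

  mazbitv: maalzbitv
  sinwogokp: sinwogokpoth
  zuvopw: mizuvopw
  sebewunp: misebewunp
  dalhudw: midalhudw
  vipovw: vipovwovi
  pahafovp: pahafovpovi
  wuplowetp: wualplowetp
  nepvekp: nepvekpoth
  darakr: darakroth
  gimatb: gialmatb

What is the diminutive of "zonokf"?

zonokfoth

wuplowetp and pahafovp both end in -p yet inflect differently (wualplowetp, pahafovpovi), so the final letter is not what conditions the rule; the second-to-last letter is.
"zonokf" has second-to-last letter 'k'. The stems whose second-to-last letter is 'k' (darakr → darakroth, sinwogokp → sinwogokpoth, nepvekp → nepvekpoth) add -oth.
So zonokf → zonokfoth.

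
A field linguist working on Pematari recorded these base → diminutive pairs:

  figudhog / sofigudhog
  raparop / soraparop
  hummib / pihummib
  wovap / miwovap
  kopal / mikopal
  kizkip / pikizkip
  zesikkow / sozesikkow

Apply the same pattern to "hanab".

mihanab

"hanab" has last vowel 'a'. The stems whose last vowel is 'a' (wovap → miwovap, kopal → mikopal) add the prefix mi-.
The other patterns: stems whose last vowel is 'o' add the prefix so-; stems whose last vowel is 'i' add the prefix pi-.
So hanab → mihanab.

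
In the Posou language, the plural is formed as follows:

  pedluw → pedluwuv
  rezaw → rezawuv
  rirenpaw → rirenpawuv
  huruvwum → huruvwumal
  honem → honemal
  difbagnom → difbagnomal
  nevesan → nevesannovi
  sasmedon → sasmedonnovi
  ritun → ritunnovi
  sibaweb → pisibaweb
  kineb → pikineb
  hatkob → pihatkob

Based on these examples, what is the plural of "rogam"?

pedluw and huruvwum both have last vowel 'u' yet inflect differently (pedluwuv, huruvwumal), so the last vowel is not what conditions the rule; the final letter is.
"rogam" ends in -m. The stems ending in -m (huruvwum → huruvwumal, honem → honemal, difbagnom → difbagnomal) add -al.
So rogam → rogamal.

rogamal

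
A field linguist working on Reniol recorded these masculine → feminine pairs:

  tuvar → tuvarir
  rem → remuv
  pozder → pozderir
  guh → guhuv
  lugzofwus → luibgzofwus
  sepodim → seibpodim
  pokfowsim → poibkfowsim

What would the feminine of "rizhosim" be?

riibzhosim

"rizhosim" has 3 vowels. The stems with 3 vowels (sepodim → seibpodim, lugzofwus → luibgzofwus, pokfowsim → poibkfowsim) insert -ib- after the first vowel.
The other patterns: stems with 1 vowel add -uv; stems with 2 vowels add -ir.
So rizhosim → riibzhosim.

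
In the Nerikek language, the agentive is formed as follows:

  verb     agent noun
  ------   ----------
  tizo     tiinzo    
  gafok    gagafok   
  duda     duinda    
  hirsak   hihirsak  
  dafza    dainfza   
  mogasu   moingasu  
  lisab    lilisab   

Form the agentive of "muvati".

"muvati" ends in a vowel. The stems ending in a vowel (tizo → tiinzo, dafza → dainfza, mogasu → moingasu) insert -in- after the first vowel.
The other pattern: stems ending in a consonant repeat the first consonant+vowel as a prefix.
So muvati → muinvati.

muinvati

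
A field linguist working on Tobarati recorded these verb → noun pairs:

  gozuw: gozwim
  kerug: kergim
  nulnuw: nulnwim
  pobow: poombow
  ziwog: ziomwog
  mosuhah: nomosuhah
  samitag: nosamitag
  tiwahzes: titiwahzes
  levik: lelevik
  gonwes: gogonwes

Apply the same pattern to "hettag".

"hettag" has last vowel 'a'. The stems whose last vowel is 'a' (mosuhah → nomosuhah, samitag → nosamitag) add the prefix no-.
The other patterns: stems whose last vowel is 'u' delete the last vowel and add -im; stems whose last vowel is 'o' insert -om- after the first vowel; stems whose last vowel is 'e' or 'i' repeat the first consonant+vowel as a prefix.
So hettag → nohettag.

nohettag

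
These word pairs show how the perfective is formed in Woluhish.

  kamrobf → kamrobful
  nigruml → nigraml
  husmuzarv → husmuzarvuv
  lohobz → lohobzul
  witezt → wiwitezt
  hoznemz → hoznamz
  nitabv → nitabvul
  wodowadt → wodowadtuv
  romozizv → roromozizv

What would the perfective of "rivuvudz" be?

rivuvudzuv

nitabv and romozizv both end in -v yet inflect differently (nitabvul, roromozizv), so the final letter is not what conditions the rule; the second-to-last letter is.
"rivuvudz" has second-to-last letter 'd'. The one such stem in the data (wodowadt → wodowadtuv) adds -uv, so the same rule applies.
So rivuvudz → rivuvudzuv.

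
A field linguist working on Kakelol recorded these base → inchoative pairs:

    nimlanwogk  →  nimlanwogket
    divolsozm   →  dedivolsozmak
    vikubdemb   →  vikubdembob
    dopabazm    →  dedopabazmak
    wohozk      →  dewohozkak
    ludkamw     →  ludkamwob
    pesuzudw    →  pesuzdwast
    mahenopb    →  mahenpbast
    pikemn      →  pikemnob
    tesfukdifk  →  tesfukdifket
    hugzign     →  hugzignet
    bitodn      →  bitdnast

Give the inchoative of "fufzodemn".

fufzodemnob

"fufzodemn" has second-to-last letter 'm'. The stems whose second-to-last letter is 'm' (ludkamw → ludkamwob, vikubdemb → vikubdembob, pikemn → pikemnob) add -ob.
The other patterns: stems whose second-to-last letter is 'd' or 'p' delete the last vowel and add -ast; stems whose second-to-last letter is 'z' add de- … -ak around the stem; stems whose second-to-last letter is 'f' or 'g' add -et.
So fufzodemn → fufzodemnob.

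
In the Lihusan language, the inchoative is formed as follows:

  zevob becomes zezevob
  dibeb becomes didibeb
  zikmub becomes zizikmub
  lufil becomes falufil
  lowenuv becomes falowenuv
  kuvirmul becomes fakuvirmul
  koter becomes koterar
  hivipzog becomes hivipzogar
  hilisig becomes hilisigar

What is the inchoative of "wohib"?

"wohib" ends in -b. The stems ending in -b (zevob → zezevob, dibeb → didibeb, zikmub → zizikmub) repeat the first consonant+vowel as a prefix.
So wohib → wowohib.

wowohib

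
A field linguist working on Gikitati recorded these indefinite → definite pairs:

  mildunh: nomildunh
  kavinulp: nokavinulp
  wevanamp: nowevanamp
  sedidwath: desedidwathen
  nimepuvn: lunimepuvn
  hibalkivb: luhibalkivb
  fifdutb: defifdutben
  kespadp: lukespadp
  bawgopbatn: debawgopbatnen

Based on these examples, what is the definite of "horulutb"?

nimepuvn and bawgopbatn both end in -n yet inflect differently (lunimepuvn, debawgopbatnen), so the final letter is not what conditions the rule; the second-to-last letter is.
"horulutb" has second-to-last letter 't'. The stems whose second-to-last letter is 't' (bawgopbatn → debawgopbatnen, sedidwath → desedidwathen, fifdutb → defifdutben) add de- … -en around the stem.
So horulutb → dehorulutben.

dehorulutben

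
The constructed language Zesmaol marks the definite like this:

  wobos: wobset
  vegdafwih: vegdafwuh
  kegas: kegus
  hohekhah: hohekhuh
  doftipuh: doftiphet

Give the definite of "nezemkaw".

hohekhah and doftipuh both end in -h yet inflect differently (hohekhuh, doftiphet), so the final letter is not what conditions the rule; the last vowel is.
"nezemkaw" has last vowel 'a'. The stems whose last vowel is 'a' (hohekhah → hohekhuh, kegas → kegus) change the last vowel to 'u'.
The other pattern: stems whose last vowel is 'o' or 'u' delete the last vowel and add -et.
So nezemkaw → nezemkuw.

nezemkuw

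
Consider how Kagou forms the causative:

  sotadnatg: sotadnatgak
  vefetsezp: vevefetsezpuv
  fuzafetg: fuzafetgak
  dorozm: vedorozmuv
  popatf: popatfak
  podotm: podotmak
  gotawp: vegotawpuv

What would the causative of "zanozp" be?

podotm and dorozm both end in -m yet inflect differently (podotmak, vedorozmuv), so the final letter is not what conditions the rule; the second-to-last letter is.
"zanozp" has second-to-last letter 'z'. The stems whose second-to-last letter is 'z' (vefetsezp → vevefetsezpuv, dorozm → vedorozmuv) add ve- … -uv around the stem.
The other pattern: stems whose second-to-last letter is 't' add -ak.
So zanozp → vezanozpuv.

vezanozpuv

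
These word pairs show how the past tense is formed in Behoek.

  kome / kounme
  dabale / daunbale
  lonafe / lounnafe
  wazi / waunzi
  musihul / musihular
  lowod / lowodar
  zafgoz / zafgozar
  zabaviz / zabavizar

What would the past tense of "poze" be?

pounze

wazi and zabaviz both have last vowel 'i' yet inflect differently (waunzi, zabavizar), so the last vowel is not what conditions the rule; whether the stem ends in a vowel or a consonant is.
"poze" ends in a vowel. The stems ending in a vowel (kome → kounme, dabale → daunbale, lonafe → lounnafe) insert -un- after the first vowel.
So poze → pounze.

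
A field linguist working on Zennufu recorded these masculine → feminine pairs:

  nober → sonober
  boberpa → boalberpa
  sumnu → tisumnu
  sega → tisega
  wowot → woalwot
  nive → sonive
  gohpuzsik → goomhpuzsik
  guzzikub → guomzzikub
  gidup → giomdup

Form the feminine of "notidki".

"notidki" begins with n-. The stems beginning with n- (nober → sonober, nive → sonive) add the prefix so-.
The other patterns: stems beginning with g- insert -om- after the first vowel; stems beginning with s- add the prefix ti-; stems beginning with b- or w- insert -al- after the first vowel.
So notidki → sonotidki.

sonotidki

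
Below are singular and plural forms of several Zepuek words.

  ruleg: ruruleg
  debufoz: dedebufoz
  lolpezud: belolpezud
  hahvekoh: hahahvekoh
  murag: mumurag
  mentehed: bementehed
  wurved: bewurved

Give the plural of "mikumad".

"mikumad" ends in -d. The stems ending in -d (lolpezud → belolpezud, mentehed → bementehed, wurved → bewurved) add the prefix be-.
The other pattern: stems ending in -g, -h or -z repeat the first consonant+vowel as a prefix.
So mikumad → bemikumad.

bemikumad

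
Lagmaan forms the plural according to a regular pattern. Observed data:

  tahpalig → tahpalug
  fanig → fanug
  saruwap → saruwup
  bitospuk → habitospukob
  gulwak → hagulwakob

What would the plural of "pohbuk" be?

hapohbukob

gulwak and saruwap both have last vowel 'a' yet inflect differently (hagulwakob, saruwup), so the last vowel is not what conditions the rule; the final letter is.
"pohbuk" ends in -k. The stems ending in -k (bitospuk → habitospukob, gulwak → hagulwakob) add ha- … -ob around the stem.
So pohbuk → hapohbukob.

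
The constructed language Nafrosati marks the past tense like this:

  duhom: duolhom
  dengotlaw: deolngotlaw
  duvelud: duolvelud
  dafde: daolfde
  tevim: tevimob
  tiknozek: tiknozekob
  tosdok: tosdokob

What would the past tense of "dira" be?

diolra

duhom and tevim both end in -m yet inflect differently (duolhom, tevimob), so the final letter is not what conditions the rule; the first letter is.
"dira" begins with d-. The stems beginning with d- (duhom → duolhom, dengotlaw → deolngotlaw, duvelud → duolvelud) insert -ol- after the first vowel.
The other pattern: stems beginning with t- add -ob.
So dira → diolra.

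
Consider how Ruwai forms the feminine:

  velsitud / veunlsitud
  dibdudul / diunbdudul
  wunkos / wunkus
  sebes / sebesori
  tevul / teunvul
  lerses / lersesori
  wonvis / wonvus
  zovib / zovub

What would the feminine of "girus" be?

lerses and wonvis both end in -s yet inflect differently (lersesori, wonvus), so the final letter is not what conditions the rule; the last vowel is.
"girus" has last vowel 'u'. The stems whose last vowel is 'u' (tevul → teunvul, dibdudul → diunbdudul, velsitud → veunlsitud) insert -un- after the first vowel.
So girus → giunrus.

giunrus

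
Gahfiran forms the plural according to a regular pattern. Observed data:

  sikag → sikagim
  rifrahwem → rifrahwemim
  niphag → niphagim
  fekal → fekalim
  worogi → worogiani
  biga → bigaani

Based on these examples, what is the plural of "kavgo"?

sikag and biga both have last vowel 'a' yet inflect differently (sikagim, bigaani), so the last vowel is not what conditions the rule; whether the stem ends in a vowel or a consonant is.
"kavgo" ends in a vowel. The stems ending in a vowel (worogi → worogiani, biga → bigaani) add -ani.
The other pattern: stems ending in a consonant add -im.
So kavgo → kavgoani.

kavgoani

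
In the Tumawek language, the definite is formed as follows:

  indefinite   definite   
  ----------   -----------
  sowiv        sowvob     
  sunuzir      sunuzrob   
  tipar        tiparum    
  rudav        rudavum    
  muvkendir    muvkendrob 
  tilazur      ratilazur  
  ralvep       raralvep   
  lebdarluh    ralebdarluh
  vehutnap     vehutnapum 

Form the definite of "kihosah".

kihosahum

tilazur and muvkendir both end in -r yet inflect differently (ratilazur, muvkendrob), so the final letter is not what conditions the rule; the last vowel is.
"kihosah" has last vowel 'a'. The stems whose last vowel is 'a' (vehutnap → vehutnapum, rudav → rudavum, tipar → tiparum) add -um.
The other patterns: stems whose last vowel is 'e' or 'u' add the prefix ra-; stems whose last vowel is 'i' delete the last vowel and add -ob.
So kihosah → kihosahum.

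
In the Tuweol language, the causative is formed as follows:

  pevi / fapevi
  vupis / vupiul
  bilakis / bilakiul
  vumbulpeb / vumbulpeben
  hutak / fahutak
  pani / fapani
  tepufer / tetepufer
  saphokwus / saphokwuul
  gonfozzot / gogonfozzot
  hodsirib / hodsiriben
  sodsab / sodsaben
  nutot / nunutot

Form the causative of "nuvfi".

fanuvfi

bilakis and hodsirib both have last vowel 'i' yet inflect differently (bilakiul, hodsiriben), so the last vowel is not what conditions the rule; the final letter is.
"nuvfi" ends in -i. The stems ending in -i (pevi → fapevi, pani → fapani) add the prefix fa-.
So nuvfi → fanuvfi.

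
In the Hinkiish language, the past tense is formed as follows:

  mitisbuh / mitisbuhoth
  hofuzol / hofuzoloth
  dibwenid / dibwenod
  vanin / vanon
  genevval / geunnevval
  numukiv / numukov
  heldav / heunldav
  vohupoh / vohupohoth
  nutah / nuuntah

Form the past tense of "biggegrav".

biunggegrav

numukiv and heldav both end in -v yet inflect differently (numukov, heunldav), so the final letter is not what conditions the rule; the last vowel is.
"biggegrav" has last vowel 'a'. The stems whose last vowel is 'a' (genevval → geunnevval, nutah → nuuntah, heldav → heunldav) insert -un- after the first vowel.
The other patterns: stems whose last vowel is 'i' change the last vowel to 'o'; stems whose last vowel is 'o' or 'u' add -oth.
So biggegrav → biunggegrav.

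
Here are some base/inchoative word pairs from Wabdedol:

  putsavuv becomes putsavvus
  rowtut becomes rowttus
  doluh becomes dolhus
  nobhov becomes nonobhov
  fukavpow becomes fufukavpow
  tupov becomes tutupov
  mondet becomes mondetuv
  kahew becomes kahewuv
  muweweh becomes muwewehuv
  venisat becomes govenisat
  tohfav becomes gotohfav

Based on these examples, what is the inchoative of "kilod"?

kikilod

"kilod" has last vowel 'o'. The stems whose last vowel is 'o' (nobhov → nonobhov, fukavpow → fufukavpow, tupov → tutupov) repeat the first consonant+vowel as a prefix.
The other patterns: stems whose last vowel is 'u' delete the last vowel and add -us; stems whose last vowel is 'e' add -uv; stems whose last vowel is 'a' add the prefix go-.
So kilod → kikilod.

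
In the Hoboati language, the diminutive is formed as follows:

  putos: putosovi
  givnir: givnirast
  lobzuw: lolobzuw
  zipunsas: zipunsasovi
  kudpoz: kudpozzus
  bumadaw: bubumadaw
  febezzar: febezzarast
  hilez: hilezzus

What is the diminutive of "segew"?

sesegew

putos and kudpoz both have last vowel 'o' yet inflect differently (putosovi, kudpozzus), so the last vowel is not what conditions the rule; the final letter is.
"segew" ends in -w. The stems ending in -w (lobzuw → lolobzuw, bumadaw → bubumadaw) repeat the first consonant+vowel as a prefix.
The other patterns: stems ending in -s add -ovi; stems ending in -z double the final consonant and add -us; stems ending in -r add -ast.
So segew → sesegew.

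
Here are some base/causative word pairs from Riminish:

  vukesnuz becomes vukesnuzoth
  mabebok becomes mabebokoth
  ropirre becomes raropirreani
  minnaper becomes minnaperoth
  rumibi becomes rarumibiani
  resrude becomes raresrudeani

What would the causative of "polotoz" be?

resrude and minnaper both have last vowel 'e' yet inflect differently (raresrudeani, minnaperoth), so the last vowel is not what conditions the rule; whether the stem ends in a vowel or a consonant is.
"polotoz" ends in a consonant. The stems ending in a consonant (minnaper → minnaperoth, vukesnuz → vukesnuzoth, mabebok → mabebokoth) add -oth.
The other pattern: stems ending in a vowel add ra- … -ani around the stem.
So polotoz → polotozoth.

polotozoth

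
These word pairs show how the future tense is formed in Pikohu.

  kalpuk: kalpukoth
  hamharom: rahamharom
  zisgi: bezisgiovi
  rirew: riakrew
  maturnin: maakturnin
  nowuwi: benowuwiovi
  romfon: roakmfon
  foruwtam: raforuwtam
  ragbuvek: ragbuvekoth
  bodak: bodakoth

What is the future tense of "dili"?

foruwtam and bodak both have last vowel 'a' yet inflect differently (raforuwtam, bodakoth), so the last vowel is not what conditions the rule; the final letter is.
"dili" ends in -i. The stems ending in -i (nowuwi → benowuwiovi, zisgi → bezisgiovi) add be- … -ovi around the stem.
The other patterns: stems ending in -m add the prefix ra-; stems ending in -k add -oth; stems ending in -n or -w insert -ak- after the first vowel.
So dili → bediliovi.

bediliovi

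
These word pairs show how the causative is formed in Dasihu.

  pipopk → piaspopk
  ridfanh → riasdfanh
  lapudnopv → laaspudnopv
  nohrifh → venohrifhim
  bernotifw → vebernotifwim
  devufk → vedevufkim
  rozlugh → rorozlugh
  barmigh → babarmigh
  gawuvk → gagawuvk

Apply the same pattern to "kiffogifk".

ridfanh and nohrifh both end in -h yet inflect differently (riasdfanh, venohrifhim), so the final letter is not what conditions the rule; the second-to-last letter is.
"kiffogifk" has second-to-last letter 'f'. The stems whose second-to-last letter is 'f' (nohrifh → venohrifhim, bernotifw → vebernotifwim, devufk → vedevufkim) add ve- … -im around the stem.
The other patterns: stems whose second-to-last letter is 'n' or 'p' insert -as- after the first vowel; stems whose second-to-last letter is 'g' or 'v' repeat the first consonant+vowel as a prefix.
So kiffogifk → vekiffogifkim.

vekiffogifkim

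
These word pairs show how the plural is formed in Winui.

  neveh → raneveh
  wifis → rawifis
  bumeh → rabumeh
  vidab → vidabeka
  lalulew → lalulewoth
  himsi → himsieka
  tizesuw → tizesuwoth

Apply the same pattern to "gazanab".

lalulew and bumeh both have last vowel 'e' yet inflect differently (lalulewoth, rabumeh), so the last vowel is not what conditions the rule; the final letter is.
"gazanab" ends in -b. The one such stem in the data (vidab → vidabeka) adds -eka, so the same rule applies.
The other patterns: stems ending in -w add -oth; stems ending in -h or -s add the prefix ra-.
So gazanab → gazanabeka.

gazanabeka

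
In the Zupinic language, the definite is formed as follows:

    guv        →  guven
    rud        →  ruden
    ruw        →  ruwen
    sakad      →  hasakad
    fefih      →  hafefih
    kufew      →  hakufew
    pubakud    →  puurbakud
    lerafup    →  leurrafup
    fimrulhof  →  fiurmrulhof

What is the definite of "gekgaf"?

rud and sakad both end in -d yet inflect differently (ruden, hasakad), so the final letter is not what conditions the rule; the number of vowels is.
"gekgaf" has 2 vowels. The stems with 2 vowels (sakad → hasakad, fefih → hafefih, kufew → hakufew) add the prefix ha-.
The other patterns: stems with 1 vowel add -en; stems with 3 vowels insert -ur- after the first vowel.
So gekgaf → hagekgaf.

hagekgaf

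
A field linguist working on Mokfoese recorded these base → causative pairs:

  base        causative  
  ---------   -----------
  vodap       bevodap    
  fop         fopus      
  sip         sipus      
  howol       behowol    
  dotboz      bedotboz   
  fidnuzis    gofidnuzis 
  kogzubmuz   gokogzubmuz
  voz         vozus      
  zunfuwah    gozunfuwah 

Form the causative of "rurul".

voz and dotboz both end in -z yet inflect differently (vozus, bedotboz), so the final letter is not what conditions the rule; the number of vowels is.
"rurul" has 2 vowels. The stems with 2 vowels (dotboz → bedotboz, vodap → bevodap, howol → behowol) add the prefix be-.
So rurul → berurul.

berurul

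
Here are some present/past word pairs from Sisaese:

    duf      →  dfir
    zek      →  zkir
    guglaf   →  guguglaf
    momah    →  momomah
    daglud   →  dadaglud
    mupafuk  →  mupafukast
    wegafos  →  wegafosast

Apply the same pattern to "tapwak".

tatapwak

duf and guglaf both end in -f yet inflect differently (dfir, guguglaf), so the final letter is not what conditions the rule; the number of vowels is.
"tapwak" has 2 vowels. The stems with 2 vowels (guglaf → guguglaf, momah → momomah, daglud → dadaglud) repeat the first consonant+vowel as a prefix.
The other patterns: stems with 1 vowel delete the last vowel and add -ir; stems with 3 vowels add -ast.
So tapwak → tatapwak.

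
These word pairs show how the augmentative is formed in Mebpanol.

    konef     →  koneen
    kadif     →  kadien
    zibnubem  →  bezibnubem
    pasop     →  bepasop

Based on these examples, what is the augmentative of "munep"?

"munep" ends in -p. The one such stem in the data (pasop → bepasop) adds the prefix be-, so the same rule applies.
The other pattern: stems ending in -f drop the final letter and add -en.
So munep → bemunep.

bemunep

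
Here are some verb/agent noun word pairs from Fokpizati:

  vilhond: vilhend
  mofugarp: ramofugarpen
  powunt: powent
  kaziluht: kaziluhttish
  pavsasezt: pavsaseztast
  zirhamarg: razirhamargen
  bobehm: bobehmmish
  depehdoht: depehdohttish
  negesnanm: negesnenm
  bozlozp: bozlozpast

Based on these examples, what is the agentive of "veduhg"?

veduhggish

mofugarp and bozlozp both end in -p yet inflect differently (ramofugarpen, bozlozpast), so the final letter is not what conditions the rule; the second-to-last letter is.
"veduhg" has second-to-last letter 'h'. The stems whose second-to-last letter is 'h' (depehdoht → depehdohttish, bobehm → bobehmmish, kaziluht → kaziluhttish) double the final consonant and add -ish.
The other patterns: stems whose second-to-last letter is 'r' add ra- … -en around the stem; stems whose second-to-last letter is 'z' add -ast; stems whose second-to-last letter is 'n' change the last vowel to 'e'.
So veduhg → veduhggish.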